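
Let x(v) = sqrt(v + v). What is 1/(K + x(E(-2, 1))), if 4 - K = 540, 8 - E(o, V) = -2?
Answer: -134/71819 - sqrt(5)/143638 ≈ -0.0018814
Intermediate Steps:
E(o, V) = 10 (E(o, V) = 8 - 1*(-2) = 8 + 2 = 10)
K = -536 (K = 4 - 1*540 = 4 - 540 = -536)
x(v) = sqrt(2)*sqrt(v) (x(v) = sqrt(2*v) = sqrt(2)*sqrt(v))
1/(K + x(E(-2, 1))) = 1/(-536 + sqrt(2)*sqrt(10)) = 1/(-536 + 2*sqrt(5))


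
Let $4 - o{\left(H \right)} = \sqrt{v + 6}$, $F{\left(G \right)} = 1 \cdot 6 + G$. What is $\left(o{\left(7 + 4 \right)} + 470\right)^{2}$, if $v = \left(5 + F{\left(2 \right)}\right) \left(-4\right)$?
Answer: $\left(474 - i \sqrt{46}\right)^{2} \approx 2.2463 \cdot 10^{5} - 6429.7 i$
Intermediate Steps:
$F{\left(G \right)} = 6 + G$
$v = -52$ ($v = \left(5 + \left(6 + 2\right)\right) \left(-4\right) = \left(5 + 8\right) \left(-4\right) = 13 \left(-4\right) = -52$)
$o{\left(H \right)} = 4 - i \sqrt{46}$ ($o{\left(H \right)} = 4 - \sqrt{-52 + 6} = 4 - \sqrt{-46} = 4 - i \sqrt{46}$)
$\left(o{\left(7 + 4 \right)} + 470\right)^{2} = \left(\left(4 - i \sqrt{46}\right) + 470\right)^{2} = \left(474 - i \sqrt{46}\right)^{2}$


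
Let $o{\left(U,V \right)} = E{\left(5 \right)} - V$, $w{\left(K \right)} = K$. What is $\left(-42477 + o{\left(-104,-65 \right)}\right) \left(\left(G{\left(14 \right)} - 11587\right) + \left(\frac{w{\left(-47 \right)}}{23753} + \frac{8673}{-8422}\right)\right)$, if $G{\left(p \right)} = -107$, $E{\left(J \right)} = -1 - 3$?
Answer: $\frac{49617494121438056}{100023883} \approx 4.9606 \cdot 10^{8}$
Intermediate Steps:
$E{\left(J \right)} = -4$ ($E{\left(J \right)} = -1 - 3 = -4$)
$o{\left(U,V \right)} = -4 - V$
$\left(-42477 + o{\left(-104,-65 \right)}\right) \left(\left(G{\left(14 \right)} - 11587\right) + \left(\frac{w{\left(-47 \right)}}{23753} + \frac{8673}{-8422}\right)\right) = \left(-42477 - -61\right) \left(\left(-107 - 11587\right) + \left(- \frac{47}{23753} + \frac{8673}{-8422}\right)\right) = \left(-42477 + \left(-4 + 65\right)\right) \left(\left(-107 - 11587\right) + \left(\left(-47\right) \frac{1}{23753} + 8673 \left(- \frac{1}{8422}\right)\right)\right) = \left(-42477 + 61\right) \left(-11694 - \frac{206405603}{200047766}\right) = - 42416 \left(-11694 - \frac{206405603}{200047766}\right) = \left(-42416\right) \left(- \frac{2339564981207}{200047766}\right) = \frac{49617494121438056}{100023883}$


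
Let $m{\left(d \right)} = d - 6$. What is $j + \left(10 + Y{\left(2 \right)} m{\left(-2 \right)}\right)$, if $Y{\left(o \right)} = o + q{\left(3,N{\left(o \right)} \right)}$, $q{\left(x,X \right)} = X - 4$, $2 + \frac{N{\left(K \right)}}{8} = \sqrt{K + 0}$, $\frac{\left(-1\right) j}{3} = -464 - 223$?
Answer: $2215 - 64 \sqrt{2} \approx 2124.5$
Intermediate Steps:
$j = 2061$ ($j = - 3 \left(-464 - 223\right) = \left(-3\right) \left(-687\right) = 2061$)
$N{\left(K \right)} = -16 + 8 \sqrt{K}$ ($N{\left(K \right)} = -16 + 8 \sqrt{K + 0} = -16 + 8 \sqrt{K}$)
$q{\left(x,X \right)} = -4 + X$
$m{\left(d \right)} = -6 + d$ ($m{\left(d \right)} = d - 6 = -6 + d$)
$Y{\left(o \right)} = -20 + o + 8 \sqrt{o}$ ($Y{\left(o \right)} = o + \left(-4 + \left(-16 + 8 \sqrt{o}\right)\right) = o + \left(-20 + 8 \sqrt{o}\right) = -20 + o + 8 \sqrt{o}$)
$j + \left(10 + Y{\left(2 \right)} m{\left(-2 \right)}\right) = 2061 + \left(10 + \left(-20 + 2 + 8 \sqrt{2}\right) \left(-6 - 2\right)\right) = 2061 + \left(10 + \left(-18 + 8 \sqrt{2}\right) \left(-8\right)\right) = 2061 + \left(10 + \left(144 - 64 \sqrt{2}\right)\right) = 2061 + \left(154 - 64 \sqrt{2}\right) = 2215 - 64 \sqrt{2}$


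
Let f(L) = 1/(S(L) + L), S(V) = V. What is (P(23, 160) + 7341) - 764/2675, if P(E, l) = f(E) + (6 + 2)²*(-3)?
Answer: 879651981/123050 ≈ 7148.7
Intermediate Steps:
f(L) = 1/(2*L) (f(L) = 1/(L + L) = 1/(2*L))
P(E, l) = -192 + 1/(2*E) (P(E, l) = 1/(2*E) + (6 + 2)²*(-3) = 1/(2*E) + 8²*(-3) = 1/(2*E) + 64*(-3) = 1/(2*E) - 192 = -192 + 1/(2*E))
(P(23, 160) + 7341) - 764/2675 = ((-192 + (½)/23) + 7341) - 764/2675 = ((-192 + (½)*(1/23)) + 7341) - 764*1/2675 = ((-192 + 1/46) + 7341) - 764/2675 = (-8831/46 + 7341) - 764/2675 = 328855/46 - 764/2675 = 879651981/123050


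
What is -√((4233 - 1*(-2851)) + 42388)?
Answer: -8*√773 ≈ -222.42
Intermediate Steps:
-√((4233 - 1*(-2851)) + 42388) = -√((4233 + 2851) + 42388) = -√(7084 + 42388) = -√49472 = -8*√773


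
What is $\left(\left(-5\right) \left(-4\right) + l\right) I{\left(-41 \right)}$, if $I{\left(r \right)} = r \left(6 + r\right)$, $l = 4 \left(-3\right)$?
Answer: $11480$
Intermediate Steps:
$l = -12$
$\left(\left(-5\right) \left(-4\right) + l\right) I{\left(-41 \right)} = \left(\left(-5\right) \left(-4\right) - 12\right) \left(- 41 \left(6 - 41\right)\right) = \left(20 - 12\right) \left(\left(-41\right) \left(-35\right)\right) = 8 \cdot 1435 = 11480$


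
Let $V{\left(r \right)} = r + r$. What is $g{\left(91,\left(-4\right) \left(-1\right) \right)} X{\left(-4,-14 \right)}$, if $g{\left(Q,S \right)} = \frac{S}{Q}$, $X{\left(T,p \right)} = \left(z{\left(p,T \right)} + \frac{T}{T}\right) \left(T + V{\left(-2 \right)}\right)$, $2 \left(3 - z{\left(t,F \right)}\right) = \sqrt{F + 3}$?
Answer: $- \frac{128}{91} + \frac{16 i}{91} \approx -1.4066 + 0.17582 i$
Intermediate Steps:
$V{\left(r \right)} = 2 r$
$z{\left(t,F \right)} = 3 - \frac{\sqrt{3 + F}}{2}$ ($z{\left(t,F \right)} = 3 - \frac{\sqrt{F + 3}}{2} = 3 - \frac{\sqrt{3 + F}}{2}$)
$X{\left(T,p \right)} = \left(-4 + T\right) \left(4 - \frac{\sqrt{3 + T}}{2}\right)$ ($X{\left(T,p \right)} = \left(\left(3 - \frac{\sqrt{3 + T}}{2}\right) + \frac{T}{T}\right) \left(T + 2 \left(-2\right)\right) = \left(\left(3 - \frac{\sqrt{3 + T}}{2}\right) + 1\right) \left(T - 4\right) = \left(4 - \frac{\sqrt{3 + T}}{2}\right) \left(-4 + T\right) = \left(-4 + T\right) \left(4 - \frac{\sqrt{3 + T}}{2}\right)$)
$g{\left(91,\left(-4\right) \left(-1\right) \right)} X{\left(-4,-14 \right)} = \frac{\left(-4\right) \left(-1\right)}{91} \left(-16 + 2 \sqrt{3 - 4} + 4 \left(-4\right) - - 2 \sqrt{3 - 4}\right) = 4 \cdot \frac{1}{91} \left(-16 + 2 \sqrt{-1} - 16 - - 2 \sqrt{-1}\right) = \frac{4 \left(-16 + 2 i - 16 - - 2 i\right)}{91} = \frac{4 \left(-16 + 2 i - 16 + 2 i\right)}{91} = \frac{4 \left(-32 + 4 i\right)}{91} = - \frac{128}{91} + \frac{16 i}{91}$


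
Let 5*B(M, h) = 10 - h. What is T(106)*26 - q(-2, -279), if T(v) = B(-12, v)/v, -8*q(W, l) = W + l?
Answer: -84449/2120 ≈ -39.834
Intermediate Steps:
q(W, l) = -W/8 - l/8 (q(W, l) = -(W + l)/8 = -W/8 - l/8)
B(M, h) = 2 - h/5 (B(M, h) = (10 - h)/5 = 2 - h/5)
T(v) = (2 - v/5)/v
T(106)*26 - q(-2, -279) = ((⅕)*(10 - 1*106)/106)*26 - (-⅛*(-2) - ⅛*(-279)) = ((⅕)*(1/106)*(10 - 106))*26 - (¼ + 279/8) = ((⅕)*(1/106)*(-96))*26 - 1*281/8 = -48/265*26 - 281/8 = -1248/265 - 281/8 = -84449/2120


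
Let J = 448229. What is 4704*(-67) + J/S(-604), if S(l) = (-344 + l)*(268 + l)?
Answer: -100389384475/318528 ≈ -3.1517e+5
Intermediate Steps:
4704*(-67) + J/S(-604) = 4704*(-67) + 448229/(-92192 + (-604)**2 - 76*(-604)) = -315168 + 448229/(-92192 + 364816 + 45904) = -315168 + 448229/318528 = -100389384475/318528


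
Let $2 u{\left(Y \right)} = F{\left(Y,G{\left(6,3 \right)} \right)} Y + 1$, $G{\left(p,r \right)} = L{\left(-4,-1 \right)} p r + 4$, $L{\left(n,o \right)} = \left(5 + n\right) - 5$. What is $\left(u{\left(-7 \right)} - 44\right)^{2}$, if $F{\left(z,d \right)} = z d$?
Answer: $\frac{11689561}{4} \approx 2.9224 \cdot 10^{6}$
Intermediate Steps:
$L{\left(n,o \right)} = n$
$G{\left(p,r \right)} = 4 - 4 p r$ ($G{\left(p,r \right)} = - 4 p r + 4 = 4 - 4 p r$)
$F{\left(z,d \right)} = d z$
$u{\left(Y \right)} = \frac{1}{2} - 34 Y^{2}$ ($u{\left(Y \right)} = \frac{\left(4 - 24 \cdot 3\right) Y Y + 1}{2} = \frac{\left(4 - 72\right) Y Y + 1}{2} = \frac{- 68 Y Y + 1}{2} = \frac{- 68 Y^{2} + 1}{2} = \frac{1 - 68 Y^{2}}{2} = \frac{1}{2} - 34 Y^{2}$)
$\left(u{\left(-7 \right)} - 44\right)^{2} = \left(\left(\frac{1}{2} - 34 \left(-7\right)^{2}\right) - 44\right)^{2} = \left(\left(\frac{1}{2} - 1666\right) - 44\right)^{2} = \left(- \frac{3331}{2} - 44\right)^{2} = \left(- \frac{3419}{2}\right)^{2} = \frac{11689561}{4}$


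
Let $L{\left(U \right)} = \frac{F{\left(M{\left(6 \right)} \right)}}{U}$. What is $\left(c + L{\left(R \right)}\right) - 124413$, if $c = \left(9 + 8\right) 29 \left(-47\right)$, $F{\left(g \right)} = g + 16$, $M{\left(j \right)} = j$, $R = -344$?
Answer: $- \frac{25384459}{172} \approx -1.4758 \cdot 10^{5}$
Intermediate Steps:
$F{\left(g \right)} = 16 + g$
$L{\left(U \right)} = \frac{22}{U}$ ($L{\left(U \right)} = \frac{16 + 6}{U} = \frac{22}{U}$)
$c = -23171$ ($c = 17 \cdot 29 \left(-47\right) = 493 \left(-47\right) = -23171$)
$\left(c + L{\left(R \right)}\right) - 124413 = \left(-23171 + \frac{22}{-344}\right) - 124413 = \left(-23171 + 22 \left(- \frac{1}{344}\right)\right) - 124413 = \left(-23171 - \frac{11}{172}\right) - 124413 = - \frac{3985423}{172} - 124413 = - \frac{25384459}{172}$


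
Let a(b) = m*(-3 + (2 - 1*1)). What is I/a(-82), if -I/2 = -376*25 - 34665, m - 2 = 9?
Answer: -44065/11 ≈ -4005.9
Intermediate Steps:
m = 11 (m = 2 + 9 = 11)
a(b) = -22 (a(b) = 11*(-3 + (2 - 1*1)) = 11*(-3 + (2 - 1)) = 11*(-3 + 1) = 11*(-2) = -22)
I = 88130 (I = -2*(-376*25 - 34665) = -2*(-9400 - 34665) = -2*(-44065) = 88130)
I/a(-82) = 88130/(-22) = 88130*(-1/22) = -44065/11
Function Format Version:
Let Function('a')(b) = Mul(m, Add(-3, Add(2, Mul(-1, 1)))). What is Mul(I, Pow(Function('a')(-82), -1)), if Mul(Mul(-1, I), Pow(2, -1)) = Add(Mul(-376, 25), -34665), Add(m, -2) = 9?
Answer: Rational(-44065, 11) ≈ -4005.9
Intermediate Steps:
m = 11 (m = Add(2, 9) = 11)
Function('a')(b) = -22 (Function('a')(b) = Mul(11, Add(-3, Add(2, Mul(-1, 1)))) = Mul(11, Add(-3, Add(2, -1))) = Mul(11, Add(-3, 1)) = Mul(11, -2) = -22)
I = 88130 (I = Mul(-2, Add(Mul(-376, 25), -34665)) = Mul(-2, Add(-9400, -34665)) = Mul(-2, -44065) = 88130)
Mul(I, Pow(Function('a')(-82), -1)) = Mul(88130, Pow(-22, -1)) = Mul(88130, Rational(-1, 22)) = Rational(-44065, 11)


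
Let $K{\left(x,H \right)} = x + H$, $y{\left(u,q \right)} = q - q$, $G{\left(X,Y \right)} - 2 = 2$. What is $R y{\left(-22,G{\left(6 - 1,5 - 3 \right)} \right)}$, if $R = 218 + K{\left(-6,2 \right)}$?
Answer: $0$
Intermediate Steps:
$G{\left(X,Y \right)} = 4$ ($G{\left(X,Y \right)} = 2 + 2 = 4$)
$y{\left(u,q \right)} = 0$
$K{\left(x,H \right)} = H + x$
$R = 214$ ($R = 218 + \left(2 - 6\right) = 218 - 4 = 214$)
$R y{\left(-22,G{\left(6 - 1,5 - 3 \right)} \right)} = 214 \cdot 0 = 0$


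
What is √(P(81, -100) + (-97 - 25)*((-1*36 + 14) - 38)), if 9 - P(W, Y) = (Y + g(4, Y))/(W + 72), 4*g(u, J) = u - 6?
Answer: 5*√3050310/102 ≈ 85.613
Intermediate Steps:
g(u, J) = -3/2 + u/4 (g(u, J) = (u - 6)/4 = (-6 + u)/4 = -3/2 + u/4)
P(W, Y) = 9 - (-½ + Y)/(72 + W) (P(W, Y) = 9 - (Y + (-3/2 + (¼)*4))/(W + 72) = 9 - (Y + (-3/2 + 1))/(72 + W) = 9 - (Y - ½)/(72 + W) = 9 - (-½ + Y)/(72 + W))
√(P(81, -100) + (-97 - 25)*((-1*36 + 14) - 38)) = √((1297/2 - 1*(-100) + 9*81)/(72 + 81) + (-97 - 25)*((-1*36 + 14) - 38)) = √((1297/2 + 100 + 729)/153 - 122*((-36 + 14) - 38)) = √((1/153)*(2955/2) - 122*(-22 - 38)) = √(985/102 - 122*(-60)) = √(985/102 + 7320) = √(747625/102) = 5*√3050310/102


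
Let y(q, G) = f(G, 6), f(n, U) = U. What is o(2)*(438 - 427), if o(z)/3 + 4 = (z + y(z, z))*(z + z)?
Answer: 924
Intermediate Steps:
y(q, G) = 6
o(z) = -12 + 6*z*(6 + z) (o(z) = -12 + 3*((z + 6)*(z + z)) = -12 + 3*((6 + z)*(2*z)) = -12 + 3*(2*z*(6 + z)) = -12 + 6*z*(6 + z))
o(2)*(438 - 427) = (-12 + 6*2**2 + 36*2)*(438 - 427) = (-12 + 6*4 + 72)*11 = (-12 + 24 + 72)*11 = 84*11 = 924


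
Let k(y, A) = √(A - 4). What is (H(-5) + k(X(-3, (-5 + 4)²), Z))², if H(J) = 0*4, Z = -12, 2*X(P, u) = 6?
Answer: -16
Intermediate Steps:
X(P, u) = 3 (X(P, u) = (½)*6 = 3)
H(J) = 0
k(y, A) = √(-4 + A)
(H(-5) + k(X(-3, (-5 + 4)²), Z))² = (0 + √(-4 - 12))² = (0 + √(-16))² = (0 + 4*I)² = (4*I)² = -16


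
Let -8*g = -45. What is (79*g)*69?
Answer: 245295/8 ≈ 30662.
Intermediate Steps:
g = 45/8 (g = -⅛*(-45) = 45/8 ≈ 5.6250)
(79*g)*69 = (79*(45/8))*69 = (3555/8)*69 = 245295/8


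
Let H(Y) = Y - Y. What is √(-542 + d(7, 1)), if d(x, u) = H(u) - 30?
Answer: 2*I*√143 ≈ 23.917*I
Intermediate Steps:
H(Y) = 0
d(x, u) = -30 (d(x, u) = 0 - 30 = -30)
√(-542 + d(7, 1)) = √(-542 - 30) = √(-572) = 2*I*√143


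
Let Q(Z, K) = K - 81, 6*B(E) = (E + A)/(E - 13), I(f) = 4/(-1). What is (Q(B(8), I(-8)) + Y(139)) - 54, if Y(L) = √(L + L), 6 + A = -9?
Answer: -139 + √278 ≈ -122.33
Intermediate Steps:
A = -15 (A = -6 - 9 = -15)
I(f) = -4 (I(f) = 4*(-1) = -4)
B(E) = (-15 + E)/(6*(-13 + E)) (B(E) = ((E - 15)/(E - 13))/6 = ((-15 + E)/(-13 + E))/6 = (-15 + E)/(6*(-13 + E)))
Q(Z, K) = -81 + K
Y(L) = √2*√L (Y(L) = √(2*L) = √2*√L)
(Q(B(8), I(-8)) + Y(139)) - 54 = ((-81 - 4) + √2*√139) - 54 = (-85 + √278) - 54 = -139 + √278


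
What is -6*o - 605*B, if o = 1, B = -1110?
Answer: 671544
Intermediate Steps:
-6*o - 605*B = -6*1 - 605*(-1110) = -6 + 671550 = 671544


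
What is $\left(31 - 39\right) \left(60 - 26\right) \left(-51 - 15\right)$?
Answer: $17952$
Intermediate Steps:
$\left(31 - 39\right) \left(60 - 26\right) \left(-51 - 15\right) = - 8 \cdot 34 \left(-66\right) = \left(-8\right) \left(-2244\right) = 17952$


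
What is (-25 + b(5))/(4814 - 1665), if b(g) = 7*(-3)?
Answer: -46/3149 ≈ -0.014608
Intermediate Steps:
b(g) = -21
(-25 + b(5))/(4814 - 1665) = (-25 - 21)/(4814 - 1665) = -46/3149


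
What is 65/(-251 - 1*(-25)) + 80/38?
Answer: 7805/4294 ≈ 1.8177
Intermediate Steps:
65/(-251 - 1*(-25)) + 80/38 = 65/(-251 + 25) + 80*(1/38) = 65/(-226) + 40/19 = 65*(-1/226) + 40/19 = -65/226 + 40/19 = 7805/4294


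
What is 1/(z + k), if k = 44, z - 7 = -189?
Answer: -1/138 ≈ -0.0072464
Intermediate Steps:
z = -182 (z = 7 - 189 = -182)
1/(z + k) = 1/(-182 + 44) = 1/(-138) = -1/138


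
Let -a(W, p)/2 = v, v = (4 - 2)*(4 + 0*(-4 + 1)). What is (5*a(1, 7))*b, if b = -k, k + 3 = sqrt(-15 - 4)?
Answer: -240 + 80*I*sqrt(19) ≈ -240.0 + 348.71*I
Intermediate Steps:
k = -3 + I*sqrt(19) (k = -3 + sqrt(-15 - 4) = -3 + sqrt(-19) = -3 + I*sqrt(19) ≈ -3.0 + 4.3589*I)
v = 8 (v = 2*(4 + 0*(-3)) = 2*(4 + 0) = 2*4 = 8)
b = 3 - I*sqrt(19) (b = -(-3 + I*sqrt(19)) = 3 - I*sqrt(19) ≈ 3.0 - 4.3589*I)
a(W, p) = -16 (a(W, p) = -2*8 = -16)
(5*a(1, 7))*b = (5*(-16))*(3 - I*sqrt(19)) = -80*(3 - I*sqrt(19)) = -240 + 80*I*sqrt(19)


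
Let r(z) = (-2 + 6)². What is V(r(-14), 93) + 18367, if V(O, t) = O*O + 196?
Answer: 18819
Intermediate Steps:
r(z) = 16 (r(z) = 4² = 16)
V(O, t) = 196 + O² (V(O, t) = O² + 196 = 196 + O²)
V(r(-14), 93) + 18367 = (196 + 16²) + 18367 = (196 + 256) + 18367 = 452 + 18367 = 18819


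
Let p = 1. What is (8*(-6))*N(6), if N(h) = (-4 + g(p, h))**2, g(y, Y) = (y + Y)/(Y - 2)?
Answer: -243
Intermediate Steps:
g(y, Y) = (Y + y)/(-2 + Y)
N(h) = (-4 + (1 + h)/(-2 + h))**2 (N(h) = (-4 + (h + 1)/(-2 + h))**2 = (-4 + (1 + h)/(-2 + h))**2)
(8*(-6))*N(6) = (8*(-6))*(9*(-3 + 6)**2/(-2 + 6)**2) = -432*3**2/4**2 = -432*9/16 = -48*81/16 = -243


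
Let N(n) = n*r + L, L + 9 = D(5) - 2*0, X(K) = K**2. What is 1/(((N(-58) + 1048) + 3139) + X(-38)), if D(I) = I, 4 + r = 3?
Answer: 1/5685 ≈ 0.00017590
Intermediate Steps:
r = -1 (r = -4 + 3 = -1)
L = -4 (L = -9 + (5 - 2*0) = -9 + (5 + 0) = -9 + 5 = -4)
N(n) = -4 - n (N(n) = n*(-1) - 4 = -n - 4 = -4 - n)
1/(((N(-58) + 1048) + 3139) + X(-38)) = 1/((((-4 - 1*(-58)) + 1048) + 3139) + (-38)**2) = 1/((((-4 + 58) + 1048) + 3139) + 1444) = 1/(((54 + 1048) + 3139) + 1444) = 1/((1102 + 3139) + 1444) = 1/(4241 + 1444) = 1/5685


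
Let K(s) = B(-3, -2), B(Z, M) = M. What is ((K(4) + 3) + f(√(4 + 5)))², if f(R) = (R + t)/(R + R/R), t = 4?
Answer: 121/16 ≈ 7.5625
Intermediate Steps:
K(s) = -2
f(R) = (4 + R)/(1 + R) (f(R) = (R + 4)/(R + R/R) = (4 + R)/(R + 1) = (4 + R)/(1 + R))
((K(4) + 3) + f(√(4 + 5)))² = ((-2 + 3) + (4 + √(4 + 5))/(1 + √(4 + 5)))² = (1 + (4 + √9)/(1 + √9))² = (1 + (4 + 3)/(1 + 3))² = (1 + 7/4)² = (11/4)² = 121/16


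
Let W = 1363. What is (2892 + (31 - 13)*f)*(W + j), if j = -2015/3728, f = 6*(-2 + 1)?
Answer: 883789326/233 ≈ 3.7931e+6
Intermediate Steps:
f = -6 (f = 6*(-1) = -6)
j = -2015/3728 (j = -2015*1/3728 = -2015/3728 ≈ -0.54050)
(2892 + (31 - 13)*f)*(W + j) = (2892 + (31 - 13)*(-6))*(1363 - 2015/3728) = (2892 + 18*(-6))*(5079249/3728) = (2892 - 108)*(5079249/3728) = 2784*(5079249/3728) = 883789326/233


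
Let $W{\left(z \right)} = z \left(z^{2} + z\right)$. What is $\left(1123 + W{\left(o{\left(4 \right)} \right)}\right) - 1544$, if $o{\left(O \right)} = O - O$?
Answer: $-421$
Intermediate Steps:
$o{\left(O \right)} = 0$
$W{\left(z \right)} = z \left(z + z^{2}\right)$
$\left(1123 + W{\left(o{\left(4 \right)} \right)}\right) - 1544 = \left(1123 + 0^{2} \left(1 + 0\right)\right) - 1544 = \left(1123 + 0 \cdot 1\right) - 1544 = \left(1123 + 0\right) - 1544 = 1123 - 1544 = -421$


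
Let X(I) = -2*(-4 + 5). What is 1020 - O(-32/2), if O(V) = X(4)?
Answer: 1022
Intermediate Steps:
X(I) = -2 (X(I) = -2*1 = -2)
O(V) = -2
1020 - O(-32/2) = 1020 - 1*(-2) = 1020 + 2 = 1022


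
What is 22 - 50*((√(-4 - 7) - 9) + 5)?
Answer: 222 - 50*I*√11 ≈ 222.0 - 165.83*I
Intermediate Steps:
22 - 50*((√(-4 - 7) - 9) + 5) = 22 - 50*((√(-11) - 9) + 5) = 22 - 50*((I*√11 - 9) + 5) = 22 - 50*((-9 + I*√11) + 5) = 22 - 50*(-4 + I*√11) = 22 + (200 - 50*I*√11) = 222 - 50*I*√11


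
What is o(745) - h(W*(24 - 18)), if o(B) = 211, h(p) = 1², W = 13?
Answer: 210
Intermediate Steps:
h(p) = 1
o(745) - h(W*(24 - 18)) = 211 - 1*1 = 211 - 1 = 210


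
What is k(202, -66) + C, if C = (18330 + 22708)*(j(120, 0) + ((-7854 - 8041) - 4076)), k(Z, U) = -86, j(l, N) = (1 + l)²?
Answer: -218732626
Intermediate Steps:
C = -218732540 (C = (18330 + 22708)*((1 + 120)² + ((-7854 - 8041) - 4076)) = 41038*(121² + (-15895 - 4076)) = 41038*(14641 - 19971) = 41038*(-5330) = -218732540)
k(202, -66) + C = -86 - 218732540 = -218732626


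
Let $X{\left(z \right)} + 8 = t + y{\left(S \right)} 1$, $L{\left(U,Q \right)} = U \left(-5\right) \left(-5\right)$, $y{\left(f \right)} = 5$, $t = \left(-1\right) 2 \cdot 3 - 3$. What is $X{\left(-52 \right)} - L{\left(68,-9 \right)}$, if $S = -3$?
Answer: $-1712$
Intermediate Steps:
$t = -9$ ($t = \left(-2\right) 3 - 3 = -6 - 3 = -9$)
$L{\left(U,Q \right)} = 25 U$ ($L{\left(U,Q \right)} = - 5 U \left(-5\right) = 25 U$)
$X{\left(z \right)} = -12$ ($X{\left(z \right)} = -8 + \left(-9 + 5 \cdot 1\right) = -8 + \left(-9 + 5\right) = -8 - 4 = -12$)
$X{\left(-52 \right)} - L{\left(68,-9 \right)} = -12 - 25 \cdot 68 = -12 - 1700 = -1712$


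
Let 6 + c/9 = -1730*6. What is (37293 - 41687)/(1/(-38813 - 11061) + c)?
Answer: 219146356/4661922277 ≈ 0.047008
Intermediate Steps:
c = -93474 (c = -54 + 9*(-1730*6) = -54 + 9*(-10380) = -54 - 93420 = -93474)
(37293 - 41687)/(1/(-38813 - 11061) + c) = (37293 - 41687)/(1/(-38813 - 11061) - 93474) = -4394/(1/(-49874) - 93474) = -4394/(-1/49874 - 93474) = -4394/(-4661922277/49874) = -4394*(-49874/4661922277) = 219146356/4661922277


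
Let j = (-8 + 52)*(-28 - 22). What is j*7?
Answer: -15400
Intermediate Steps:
j = -2200 (j = 44*(-50) = -2200)
j*7 = -2200*7 = -15400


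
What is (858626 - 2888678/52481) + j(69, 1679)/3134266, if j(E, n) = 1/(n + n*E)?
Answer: 1276790171484819532917/1487110832390260 ≈ 8.5857e+5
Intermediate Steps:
j(E, n) = 1/(n + E*n)
(858626 - 2888678/52481) + j(69, 1679)/3134266 = (858626 - 2888678/52481) + (1/(1679*(1 + 69)))/3134266 = (858626 - 2888678*1/52481) + ((1/1679)/70)*(1/3134266) = (858626 - 222206/4037) + ((1/1679)*(1/70))*(1/3134266) = 3466050956/4037 + (1/117530)*(1/3134266) = 3466050956/4037 + 1/368370282980 = 1276790171484819532917/1487110832390260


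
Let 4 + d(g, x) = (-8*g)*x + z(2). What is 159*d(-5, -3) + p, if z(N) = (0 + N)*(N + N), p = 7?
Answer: -18437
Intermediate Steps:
z(N) = 2*N² (z(N) = N*(2*N) = 2*N²)
d(g, x) = 4 - 8*g*x (d(g, x) = -4 + ((-8*g)*x + 2*2²) = -4 + (-8*g*x + 2*4) = -4 + (-8*g*x + 8) = -4 + (8 - 8*g*x) = 4 - 8*g*x)
159*d(-5, -3) + p = 159*(4 - 8*(-5)*(-3)) + 7 = 159*(4 - 120) + 7 = 159*(-116) + 7 = -18444 + 7 = -18437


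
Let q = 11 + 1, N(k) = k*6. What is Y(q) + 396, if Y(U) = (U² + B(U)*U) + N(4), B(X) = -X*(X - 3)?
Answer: -732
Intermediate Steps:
N(k) = 6*k
B(X) = -X*(-3 + X)
q = 12
Y(U) = 24 + U² + U²*(3 - U) (Y(U) = (U² + (U*(3 - U))*U) + 6*4 = (U² + U²*(3 - U)) + 24 = 24 + U² + U²*(3 - U))
Y(q) + 396 = (24 - 1*12³ + 4*12²) + 396 = (24 - 1*1728 + 4*144) + 396 = (24 - 1728 + 576) + 396 = -1128 + 396 = -732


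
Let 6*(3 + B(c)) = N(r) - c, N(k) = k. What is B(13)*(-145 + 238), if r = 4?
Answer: -837/2 ≈ -418.50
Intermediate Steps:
B(c) = -7/3 - c/6 (B(c) = -3 + (4 - c)/6 = -3 + (⅔ - c/6) = -7/3 - c/6)
B(13)*(-145 + 238) = (-7/3 - ⅙*13)*(-145 + 238) = (-7/3 - 13/6)*93 = -9/2*93 = -837/2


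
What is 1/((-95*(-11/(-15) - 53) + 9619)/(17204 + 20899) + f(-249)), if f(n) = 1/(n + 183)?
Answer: 2514798/924463 ≈ 2.7203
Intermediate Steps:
f(n) = 1/(183 + n)
1/((-95*(-11/(-15) - 53) + 9619)/(17204 + 20899) + f(-249)) = 1/((-95*(-11/(-15) - 53) + 9619)/(17204 + 20899) + 1/(183 - 249)) = 1/((-95*(-11*(-1/15) - 53) + 9619)/38103 + 1/(-66)) = 1/((-95*(11/15 - 53) + 9619)*(1/38103) - 1/66) = 1/((-95*(-784/15) + 9619)*(1/38103) - 1/66) = 1/((14896/3 + 9619)*(1/38103) - 1/66) = 1/((43753/3)*(1/38103) - 1/66) = 1/(43753/114309 - 1/66) = 1/(924463/2514798) = 2514798/924463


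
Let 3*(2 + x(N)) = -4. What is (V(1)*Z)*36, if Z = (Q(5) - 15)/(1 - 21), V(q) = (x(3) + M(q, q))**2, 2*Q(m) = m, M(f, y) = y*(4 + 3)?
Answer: 605/2 ≈ 302.50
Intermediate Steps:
x(N) = -10/3 (x(N) = -2 + (1/3)*(-4) = -2 - 4/3 = -10/3)
M(f, y) = 7*y (M(f, y) = y*7 = 7*y)
Q(m) = m/2
V(q) = (-10/3 + 7*q)**2
Z = 5/8 (Z = ((1/2)*5 - 15)/(1 - 21) = (5/2 - 15)/(-20) = -25/2*(-1/20) = 5/8 ≈ 0.62500)
(V(1)*Z)*36 = (((-10 + 21*1)**2/9)*(5/8))*36 = (((-10 + 21)**2/9)*(5/8))*36 = (((1/9)*11**2)*(5/8))*36 = (((1/9)*121)*(5/8))*36 = ((121/9)*(5/8))*36 = (605/72)*36 = 605/2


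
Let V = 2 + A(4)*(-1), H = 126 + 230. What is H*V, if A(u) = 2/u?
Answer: 534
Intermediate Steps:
H = 356
V = 3/2 (V = 2 + (2/4)*(-1) = 2 + (2*(1/4))*(-1) = 2 + (1/2)*(-1) = 2 - 1/2 = 3/2 ≈ 1.5000)
H*V = 356*(3/2) = 534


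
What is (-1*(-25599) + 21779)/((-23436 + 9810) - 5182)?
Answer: -23689/9404 ≈ -2.5190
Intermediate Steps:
(-1*(-25599) + 21779)/((-23436 + 9810) - 5182) = (25599 + 21779)/(-13626 - 5182) = 47378/(-18808) = 47378*(-1/18808) = -23689/9404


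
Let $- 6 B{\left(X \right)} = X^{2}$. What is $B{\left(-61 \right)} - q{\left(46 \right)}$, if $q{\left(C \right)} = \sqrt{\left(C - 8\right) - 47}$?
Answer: $- \frac{3721}{6} - 3 i \approx -620.17 - 3.0 i$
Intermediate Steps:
$q{\left(C \right)} = \sqrt{-55 + C}$ ($q{\left(C \right)} = \sqrt{\left(-8 + C\right) - 47} = \sqrt{-55 + C}$)
$B{\left(X \right)} = - \frac{X^{2}}{6}$
$B{\left(-61 \right)} - q{\left(46 \right)} = - \frac{\left(-61\right)^{2}}{6} - \sqrt{-55 + 46} = \left(- \frac{1}{6}\right) 3721 - \sqrt{-9} = - \frac{3721}{6} - 3 i$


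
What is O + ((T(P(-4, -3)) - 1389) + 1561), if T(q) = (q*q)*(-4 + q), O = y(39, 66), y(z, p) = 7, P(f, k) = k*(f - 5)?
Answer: 16946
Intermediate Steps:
P(f, k) = k*(-5 + f)
O = 7
T(q) = q**2*(-4 + q)
O + ((T(P(-4, -3)) - 1389) + 1561) = 7 + (((-3*(-5 - 4))**2*(-4 - 3*(-5 - 4)) - 1389) + 1561) = 7 + (((-3*(-9))**2*(-4 - 3*(-9)) - 1389) + 1561) = 7 + ((27**2*(-4 + 27) - 1389) + 1561) = 7 + ((729*23 - 1389) + 1561) = 7 + ((16767 - 1389) + 1561) = 7 + (15378 + 1561) = 7 + 16939 = 16946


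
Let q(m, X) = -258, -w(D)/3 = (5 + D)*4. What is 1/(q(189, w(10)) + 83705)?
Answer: 1/83447 ≈ 1.1984e-5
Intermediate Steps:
w(D) = -60 - 12*D (w(D) = -3*(5 + D)*4 = -3*(20 + 4*D) = -60 - 12*D)
1/(q(189, w(10)) + 83705) = 1/(-258 + 83705) = 1/83447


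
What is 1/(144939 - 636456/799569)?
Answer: 266523/38629364945 ≈ 6.8995e-6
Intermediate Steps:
1/(144939 - 636456/799569) = 1/(144939 - 636456*1/799569) = 1/(144939 - 212152/266523) = 1/(38629364945/266523) = 266523/38629364945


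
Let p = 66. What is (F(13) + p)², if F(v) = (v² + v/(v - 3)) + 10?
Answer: 6066369/100 ≈ 60664.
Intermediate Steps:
F(v) = 10 + v² + v/(-3 + v) (F(v) = (v² + v/(-3 + v)) + 10 = 10 + v² + v/(-3 + v))
(F(13) + p)² = ((-30 + 13³ - 3*13² + 11*13)/(-3 + 13) + 66)² = ((-30 + 2197 - 3*169 + 143)/10 + 66)² = ((-30 + 2197 - 507 + 143)/10 + 66)² = ((⅒)*1803 + 66)² = (1803/10 + 66)² = (2463/10)² = 6066369/100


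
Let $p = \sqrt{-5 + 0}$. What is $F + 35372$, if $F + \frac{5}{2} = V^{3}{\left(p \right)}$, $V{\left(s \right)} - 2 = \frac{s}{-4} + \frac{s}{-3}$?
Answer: $\frac{848815}{24} - \frac{10381 i \sqrt{5}}{1728} \approx 35367.0 - 13.433 i$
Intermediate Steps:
$p = i \sqrt{5}$ ($p = \sqrt{-5} = i \sqrt{5} \approx 2.2361 i$)
$V{\left(s \right)} = 2 - \frac{7 s}{12}$ ($V{\left(s \right)} = 2 + \left(\frac{s}{-4} + \frac{s}{-3}\right) = 2 + \left(s \left(- \frac{1}{4}\right) + s \left(- \frac{1}{3}\right)\right) = 2 - \frac{7 s}{12}$)
$F = - \frac{5}{2} + \left(2 - \frac{7 i \sqrt{5}}{12}\right)^{3} \approx -4.7083 - 13.433 i$
$F + 35372 = \left(- \frac{113}{24} - \frac{10381 i \sqrt{5}}{1728}\right) + 35372 = \frac{848815}{24} - \frac{10381 i \sqrt{5}}{1728}$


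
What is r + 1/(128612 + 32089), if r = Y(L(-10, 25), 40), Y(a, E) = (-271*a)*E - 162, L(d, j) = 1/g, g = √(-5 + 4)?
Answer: -26033561/160701 + 10840*I ≈ -162.0 + 10840.0*I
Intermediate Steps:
g = I (g = √(-1) = I ≈ 1.0*I)
L(d, j) = -I (L(d, j) = 1/I = -I)
Y(a, E) = -162 - 271*E*a (Y(a, E) = -271*E*a - 162 = -162 - 271*E*a)
r = -162 + 10840*I (r = -162 - 271*40*(-I) = -162 + 10840*I ≈ -162.0 + 10840.0*I)
r + 1/(128612 + 32089) = (-162 + 10840*I) + 1/(128612 + 32089) = (-162 + 10840*I) + 1/160701 = -26033561/160701 + 10840*I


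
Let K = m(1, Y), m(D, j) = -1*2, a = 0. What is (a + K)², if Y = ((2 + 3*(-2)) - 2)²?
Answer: 4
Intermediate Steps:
Y = 36 (Y = ((2 - 6) - 2)² = (-4 - 2)² = (-6)² = 36)
m(D, j) = -2
K = -2
(a + K)² = (0 - 2)² = (-2)² = 4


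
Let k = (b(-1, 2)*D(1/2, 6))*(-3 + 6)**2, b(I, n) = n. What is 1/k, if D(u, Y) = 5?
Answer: 1/90 ≈ 0.011111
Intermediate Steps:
k = 90 (k = (2*5)*(-3 + 6)**2 = 10*3**2 = 10*9 = 90)
1/k = 1/90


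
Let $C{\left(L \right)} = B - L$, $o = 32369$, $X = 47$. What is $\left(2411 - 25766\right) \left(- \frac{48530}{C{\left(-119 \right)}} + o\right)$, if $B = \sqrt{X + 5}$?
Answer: $- \frac{3510405590535}{4703} - \frac{755612100 \sqrt{13}}{4703} \approx -7.47 \cdot 10^{8}$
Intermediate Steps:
$B = 2 \sqrt{13}$ ($B = \sqrt{47 + 5} = \sqrt{52} = 2 \sqrt{13} \approx 7.2111$)
$C{\left(L \right)} = - L + 2 \sqrt{13}$ ($C{\left(L \right)} = 2 \sqrt{13} - L = - L + 2 \sqrt{13}$)
$\left(2411 - 25766\right) \left(- \frac{48530}{C{\left(-119 \right)}} + o\right) = \left(2411 - 25766\right) \left(- \frac{48530}{\left(-1\right) \left(-119\right) + 2 \sqrt{13}} + 32369\right) = - 23355 \left(- \frac{48530}{119 + 2 \sqrt{13}} + 32369\right) = - 23355 \left(32369 - \frac{48530}{119 + 2 \sqrt{13}}\right) = -755977995 + \frac{1133418150}{119 + 2 \sqrt{13}}$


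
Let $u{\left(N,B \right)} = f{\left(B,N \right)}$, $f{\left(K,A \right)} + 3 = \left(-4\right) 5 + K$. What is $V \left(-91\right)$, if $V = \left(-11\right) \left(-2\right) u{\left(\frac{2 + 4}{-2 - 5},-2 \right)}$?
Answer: $50050$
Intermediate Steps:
$f{\left(K,A \right)} = -23 + K$ ($f{\left(K,A \right)} = -3 + \left(\left(-4\right) 5 + K\right) = -3 + \left(-20 + K\right) = -23 + K$)
$u{\left(N,B \right)} = -23 + B$
$V = -550$ ($V = \left(-11\right) \left(-2\right) \left(-23 - 2\right) = 22 \left(-25\right) = -550$)
$V \left(-91\right) = \left(-550\right) \left(-91\right) = 50050$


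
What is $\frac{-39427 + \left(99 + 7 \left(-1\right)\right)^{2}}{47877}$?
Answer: $- \frac{10321}{15959} \approx -0.64672$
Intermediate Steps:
$\frac{-39427 + \left(99 + 7 \left(-1\right)\right)^{2}}{47877} = \left(-39427 + \left(99 - 7\right)^{2}\right) \frac{1}{47877} = \left(-39427 + 92^{2}\right) \frac{1}{47877} = \left(-39427 + 8464\right) \frac{1}{47877} = \left(-30963\right) \frac{1}{47877} = - \frac{10321}{15959}$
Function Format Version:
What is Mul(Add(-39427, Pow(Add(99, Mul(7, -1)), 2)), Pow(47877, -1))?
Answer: Rational(-10321, 15959) ≈ -0.64672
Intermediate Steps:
Mul(Add(-39427, Pow(Add(99, Mul(7, -1)), 2)), Pow(47877, -1)) = Mul(Add(-39427, Pow(Add(99, -7), 2)), Rational(1, 47877)) = Mul(Add(-39427, Pow(92, 2)), Rational(1, 47877)) = Mul(Add(-39427, 8464), Rational(1, 47877)) = Mul(-30963, Rational(1, 47877)) = Rational(-10321, 15959)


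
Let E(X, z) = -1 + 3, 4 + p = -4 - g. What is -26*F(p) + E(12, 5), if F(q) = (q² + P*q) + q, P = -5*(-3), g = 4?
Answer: 1250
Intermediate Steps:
P = 15
p = -12 (p = -4 + (-4 - 1*4) = -4 + (-4 - 4) = -4 - 8 = -12)
E(X, z) = 2
F(q) = q² + 16*q (F(q) = (q² + 15*q) + q = q² + 16*q)
-26*F(p) + E(12, 5) = -(-312)*(16 - 12) + 2 = -(-312)*4 + 2 = -26*(-48) + 2 = 1248 + 2 = 1250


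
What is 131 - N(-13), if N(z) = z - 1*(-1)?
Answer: 143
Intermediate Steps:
N(z) = 1 + z (N(z) = z + 1 = 1 + z)
131 - N(-13) = 131 - (1 - 13) = 131 - 1*(-12) = 131 + 12 = 143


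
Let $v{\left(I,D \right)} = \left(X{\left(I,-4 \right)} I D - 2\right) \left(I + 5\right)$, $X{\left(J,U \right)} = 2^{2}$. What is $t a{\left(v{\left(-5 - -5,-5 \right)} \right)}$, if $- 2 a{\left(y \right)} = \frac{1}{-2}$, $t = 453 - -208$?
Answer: $\frac{661}{4} \approx 165.25$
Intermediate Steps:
$t = 661$ ($t = 453 + 208 = 661$)
$X{\left(J,U \right)} = 4$
$v{\left(I,D \right)} = \left(-2 + 4 D I\right) \left(5 + I\right)$ ($v{\left(I,D \right)} = \left(4 I D - 2\right) \left(I + 5\right) = \left(4 D I - 2\right) \left(5 + I\right) = \left(-2 + 4 D I\right) \left(5 + I\right)$)
$a{\left(y \right)} = \frac{1}{4}$ ($a{\left(y \right)} = - \frac{1}{2 \left(-2\right)} = \left(- \frac{1}{2}\right) \left(- \frac{1}{2}\right) = \frac{1}{4}$)
$t a{\left(v{\left(-5 - -5,-5 \right)} \right)} = 661 \cdot \frac{1}{4} = \frac{661}{4}$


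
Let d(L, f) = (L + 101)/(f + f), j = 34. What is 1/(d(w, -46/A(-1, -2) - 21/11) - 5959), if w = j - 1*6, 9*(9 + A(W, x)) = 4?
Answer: -178/1057391 ≈ -0.00016834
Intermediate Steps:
A(W, x) = -77/9 (A(W, x) = -9 + (1/9)*4 = -9 + 4/9 = -77/9)
w = 28 (w = 34 - 1*6 = 34 - 6 = 28)
d(L, f) = (101 + L)/(2*f) (d(L, f) = (101 + L)/((2*f)) = (101 + L)*(1/(2*f)) = (101 + L)/(2*f))
1/(d(w, -46/A(-1, -2) - 21/11) - 5959) = 1/((101 + 28)/(2*(-46/(-77/9) - 21/11)) - 5959) = 1/((1/2)*129/(-46*(-9/77) - 21*1/11) - 5959) = 1/((1/2)*129/(414/77 - 21/11) - 5959) = 1/((1/2)*129/(267/77) - 5959) = 1/((1/2)*(77/267)*129 - 5959) = 1/(3311/178 - 5959) = 1/(-1057391/178) = -178/1057391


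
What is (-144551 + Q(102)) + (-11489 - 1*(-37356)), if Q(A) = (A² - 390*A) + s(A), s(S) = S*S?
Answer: -137656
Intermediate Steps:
s(S) = S²
Q(A) = -390*A + 2*A² (Q(A) = (A² - 390*A) + A² = -390*A + 2*A²)
(-144551 + Q(102)) + (-11489 - 1*(-37356)) = (-144551 + 2*102*(-195 + 102)) + (-11489 - 1*(-37356)) = (-144551 + 2*102*(-93)) + (-11489 + 37356) = (-144551 - 18972) + 25867 = -163523 + 25867 = -137656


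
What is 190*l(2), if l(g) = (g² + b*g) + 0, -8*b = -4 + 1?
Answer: 1805/2 ≈ 902.50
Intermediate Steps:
b = 3/8 (b = -(-4 + 1)/8 = -⅛*(-3) = 3/8 ≈ 0.37500)
l(g) = g² + 3*g/8 (l(g) = (g² + 3*g/8) + 0 = g² + 3*g/8)
190*l(2) = 190*((⅛)*2*(3 + 8*2)) = 190*((⅛)*2*(3 + 16)) = 190*((⅛)*2*19) = 190*(19/4) = 1805/2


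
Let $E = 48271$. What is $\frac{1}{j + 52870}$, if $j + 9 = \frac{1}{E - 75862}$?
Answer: $\frac{27591}{1458487850} \approx 1.8918 \cdot 10^{-5}$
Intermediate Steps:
$j = - \frac{248320}{27591}$ ($j = -9 + \frac{1}{48271 - 75862} = -9 + \frac{1}{-27591} = -9 - \frac{1}{27591} = - \frac{248320}{27591} \approx -9.0$)
$\frac{1}{j + 52870} = \frac{1}{- \frac{248320}{27591} + 52870} = \frac{1}{\frac{1458487850}{27591}} = \frac{27591}{1458487850}$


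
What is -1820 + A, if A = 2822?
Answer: 1002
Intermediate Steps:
-1820 + A = -1820 + 2822 = 1002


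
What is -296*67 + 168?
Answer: -19664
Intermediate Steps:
-296*67 + 168 = -19832 + 168 = -19664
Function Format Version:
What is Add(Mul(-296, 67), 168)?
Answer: -19664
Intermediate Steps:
Add(Mul(-296, 67), 168) = Add(-19832, 168) = -19664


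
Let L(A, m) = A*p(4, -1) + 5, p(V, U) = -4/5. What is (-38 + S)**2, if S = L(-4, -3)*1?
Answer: 22201/25 ≈ 888.04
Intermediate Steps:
p(V, U) = -4/5 (p(V, U) = -4*1/5 = -4/5)
L(A, m) = 5 - 4*A/5 (L(A, m) = A*(-4/5) + 5 = -4*A/5 + 5 = 5 - 4*A/5)
S = 41/5 (S = (5 - 4/5*(-4))*1 = (5 + 16/5)*1 = (41/5)*1 = 41/5 ≈ 8.2000)
(-38 + S)**2 = (-38 + 41/5)**2 = (-149/5)**2 = 22201/25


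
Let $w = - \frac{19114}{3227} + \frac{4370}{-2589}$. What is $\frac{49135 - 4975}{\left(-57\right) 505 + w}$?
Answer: $- \frac{368943684480}{240553713991} \approx -1.5337$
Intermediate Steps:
$w = - \frac{63588136}{8354703}$ ($w = \left(-19114\right) \frac{1}{3227} + 4370 \left(- \frac{1}{2589}\right) = - \frac{19114}{3227} - \frac{4370}{2589} = - \frac{63588136}{8354703} \approx -7.6111$)
$\frac{49135 - 4975}{\left(-57\right) 505 + w} = \frac{49135 - 4975}{\left(-57\right) 505 - \frac{63588136}{8354703}} = \frac{44160}{-28785 - \frac{63588136}{8354703}} = \frac{44160}{- \frac{240553713991}{8354703}} = 44160 \left(- \frac{8354703}{240553713991}\right) = - \frac{368943684480}{240553713991}$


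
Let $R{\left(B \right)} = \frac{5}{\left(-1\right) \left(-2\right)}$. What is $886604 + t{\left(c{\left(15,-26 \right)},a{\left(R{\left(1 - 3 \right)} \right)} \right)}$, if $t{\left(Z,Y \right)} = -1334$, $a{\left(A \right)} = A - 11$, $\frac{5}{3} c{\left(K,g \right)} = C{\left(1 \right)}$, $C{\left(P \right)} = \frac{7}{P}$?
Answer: $885270$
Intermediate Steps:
$c{\left(K,g \right)} = \frac{21}{5}$ ($c{\left(K,g \right)} = \frac{3 \cdot \frac{7}{1}}{5} = \frac{3 \cdot 7 \cdot 1}{5} = \frac{3}{5} \cdot 7 = \frac{21}{5}$)
$R{\left(B \right)} = \frac{5}{2}$
$a{\left(A \right)} = -11 + A$ ($a{\left(A \right)} = A - 11 = -11 + A$)
$886604 + t{\left(c{\left(15,-26 \right)},a{\left(R{\left(1 - 3 \right)} \right)} \right)} = 886604 - 1334 = 885270$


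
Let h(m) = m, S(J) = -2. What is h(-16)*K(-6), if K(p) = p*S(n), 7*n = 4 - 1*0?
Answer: -192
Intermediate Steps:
n = 4/7 (n = (4 - 1*0)/7 = (4 + 0)/7 = (⅐)*4 = 4/7 ≈ 0.57143)
K(p) = -2*p (K(p) = p*(-2) = -2*p)
h(-16)*K(-6) = -(-32)*(-6) = -16*12 = -192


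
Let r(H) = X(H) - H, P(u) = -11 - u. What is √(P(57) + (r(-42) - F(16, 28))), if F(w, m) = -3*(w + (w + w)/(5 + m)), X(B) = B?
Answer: 2*I*√517/11 ≈ 4.1341*I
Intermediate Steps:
r(H) = 0 (r(H) = H - H = 0)
F(w, m) = -3*w - 6*w/(5 + m) (F(w, m) = -3*(w + (2*w)/(5 + m)) = -3*(w + 2*w/(5 + m)) = -3*w - 6*w/(5 + m))
√(P(57) + (r(-42) - F(16, 28))) = √((-11 - 1*57) + (0 - (-3)*16*(7 + 28)/(5 + 28))) = √((-11 - 57) + (0 - (-3)*16*35/33)) = √(-68 + (0 - (-3)*16*35/33)) = √(-68 + (0 - 1*(-560/11))) = √(-68 + (0 + 560/11)) = √(-68 + 560/11) = √(-188/11) = 2*I*√517/11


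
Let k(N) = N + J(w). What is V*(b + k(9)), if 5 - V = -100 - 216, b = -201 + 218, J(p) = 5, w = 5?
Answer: 9951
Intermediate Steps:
k(N) = 5 + N (k(N) = N + 5 = 5 + N)
b = 17
V = 321 (V = 5 - (-100 - 216) = 5 - 1*(-316) = 5 + 316 = 321)
V*(b + k(9)) = 321*(17 + (5 + 9)) = 321*(17 + 14) = 321*31 = 9951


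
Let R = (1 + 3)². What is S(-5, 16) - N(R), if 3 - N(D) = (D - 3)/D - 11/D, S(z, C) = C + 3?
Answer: 129/8 ≈ 16.125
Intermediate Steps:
S(z, C) = 3 + C
R = 16 (R = 4² = 16)
N(D) = 3 + 11/D - (-3 + D)/D (N(D) = 3 - ((D - 3)/D - 11/D) = 3 - ((-3 + D)/D - 11/D) = 3 - (-11/D + (-3 + D)/D) = 3 + (11/D - (-3 + D)/D) = 3 + 11/D - (-3 + D)/D)
S(-5, 16) - N(R) = (3 + 16) - (2 + 14/16) = 19 - (2 + 14*(1/16)) = 19 - (2 + 7/8) = 19 - 1*23/8 = 19 - 23/8 = 129/8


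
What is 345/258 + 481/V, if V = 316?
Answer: 38853/13588 ≈ 2.8594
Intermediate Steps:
345/258 + 481/V = 345/258 + 481/316 = 345*(1/258) + 481*(1/316) = 115/86 + 481/316 = 38853/13588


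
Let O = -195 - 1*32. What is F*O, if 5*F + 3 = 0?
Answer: 681/5 ≈ 136.20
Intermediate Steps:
O = -227 (O = -195 - 32 = -227)
F = -⅗ (F = -⅗ + (⅕)*0 = -⅗ + 0 = -⅗ ≈ -0.60000)
F*O = -⅗*(-227) = 681/5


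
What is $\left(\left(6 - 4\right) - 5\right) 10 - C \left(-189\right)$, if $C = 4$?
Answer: $726$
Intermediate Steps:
$\left(\left(6 - 4\right) - 5\right) 10 - C \left(-189\right) = \left(\left(6 - 4\right) - 5\right) 10 - 4 \left(-189\right) = \left(\left(6 - 4\right) - 5\right) 10 - -756 = \left(2 - 5\right) 10 + 756 = \left(-3\right) 10 + 756 = -30 + 756 = 726$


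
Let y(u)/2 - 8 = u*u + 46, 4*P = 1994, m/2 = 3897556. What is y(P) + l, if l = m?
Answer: 16584449/2 ≈ 8.2922e+6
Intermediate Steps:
m = 7795112 (m = 2*3897556 = 7795112)
P = 997/2 (P = (1/4)*1994 = 997/2 ≈ 498.50)
y(u) = 108 + 2*u**2 (y(u) = 16 + 2*(u*u + 46) = 16 + 2*(u**2 + 46) = 16 + 2*(46 + u**2) = 16 + (92 + 2*u**2) = 108 + 2*u**2)
l = 7795112
y(P) + l = (108 + 2*(997/2)**2) + 7795112 = (108 + 2*(994009/4)) + 7795112 = (108 + 994009/2) + 7795112 = 994225/2 + 7795112 = 16584449/2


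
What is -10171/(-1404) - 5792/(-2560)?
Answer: 266951/28080 ≈ 9.5068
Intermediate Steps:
-10171/(-1404) - 5792/(-2560) = -10171*(-1/1404) - 5792*(-1/2560) = 10171/1404 + 181/80 = 266951/28080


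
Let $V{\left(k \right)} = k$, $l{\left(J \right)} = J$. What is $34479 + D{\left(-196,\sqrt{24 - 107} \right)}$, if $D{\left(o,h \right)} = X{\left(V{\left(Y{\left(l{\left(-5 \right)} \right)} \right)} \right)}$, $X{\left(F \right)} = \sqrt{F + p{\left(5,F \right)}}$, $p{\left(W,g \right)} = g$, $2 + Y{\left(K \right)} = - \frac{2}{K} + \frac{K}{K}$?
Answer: $34479 + \frac{i \sqrt{30}}{5} \approx 34479.0 + 1.0954 i$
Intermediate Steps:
$Y{\left(K \right)} = -1 - \frac{2}{K}$ ($Y{\left(K \right)} = -2 - \left(\frac{2}{K} - \frac{K}{K}\right) = -2 + \left(- \frac{2}{K} + 1\right) = -2 + \left(1 - \frac{2}{K}\right) = -1 - \frac{2}{K}$)
$X{\left(F \right)} = \sqrt{2} \sqrt{F}$ ($X{\left(F \right)} = \sqrt{F + F} = \sqrt{2 F} = \sqrt{2} \sqrt{F}$)
$D{\left(o,h \right)} = \frac{i \sqrt{30}}{5}$ ($D{\left(o,h \right)} = \sqrt{2} \sqrt{\frac{-2 - -5}{-5}} = \sqrt{2} \sqrt{- \frac{-2 + 5}{5}} = \sqrt{2} \sqrt{\left(- \frac{1}{5}\right) 3} = \sqrt{2} \sqrt{- \frac{3}{5}} = \sqrt{2} \frac{i \sqrt{15}}{5} = \frac{i \sqrt{30}}{5}$)
$34479 + D{\left(-196,\sqrt{24 - 107} \right)} = 34479 + \frac{i \sqrt{30}}{5}$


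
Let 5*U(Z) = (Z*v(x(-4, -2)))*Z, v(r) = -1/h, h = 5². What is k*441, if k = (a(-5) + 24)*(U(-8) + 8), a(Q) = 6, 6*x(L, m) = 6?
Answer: 2476656/25 ≈ 99066.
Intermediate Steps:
h = 25
x(L, m) = 1 (x(L, m) = (⅙)*6 = 1)
v(r) = -1/25
U(Z) = -Z²/125 (U(Z) = ((Z*(-1/25))*Z)/5 = ((-Z/25)*Z)/5 = (-Z²/25)/5 = -Z²/125)
k = 5616/25 (k = (6 + 24)*(-1/125*(-8)² + 8) = 30*(-1/125*64 + 8) = 30*(-64/125 + 8) = 30*(936/125) = 5616/25 ≈ 224.64)
k*441 = (5616/25)*441 = 2476656/25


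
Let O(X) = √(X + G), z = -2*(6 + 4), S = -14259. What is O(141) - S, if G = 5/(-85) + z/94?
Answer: 14259 + √89841158/799 ≈ 14271.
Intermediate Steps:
z = -20 (z = -2*10 = -20)
G = -217/799 (G = 5/(-85) - 20/94 = 5*(-1/85) - 20*1/94 = -1/17 - 10/47 = -217/799 ≈ -0.27159)
O(X) = √(-217/799 + X) (O(X) = √(X - 217/799) = √(-217/799 + X))
O(141) - S = √(-173383 + 638401*141)/799 - 1*(-14259) = √(-173383 + 90014541)/799 + 14259 = √89841158/799 + 14259 = 14259 + √89841158/799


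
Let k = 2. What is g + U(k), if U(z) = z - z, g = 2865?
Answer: 2865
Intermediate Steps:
U(z) = 0
g + U(k) = 2865 + 0 = 2865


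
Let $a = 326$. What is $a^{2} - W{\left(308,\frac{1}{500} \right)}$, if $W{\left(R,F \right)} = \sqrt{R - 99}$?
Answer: $106276 - \sqrt{209} \approx 1.0626 \cdot 10^{5}$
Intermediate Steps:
$W{\left(R,F \right)} = \sqrt{-99 + R}$
$a^{2} - W{\left(308,\frac{1}{500} \right)} = 326^{2} - \sqrt{-99 + 308} = 106276 - \sqrt{209}$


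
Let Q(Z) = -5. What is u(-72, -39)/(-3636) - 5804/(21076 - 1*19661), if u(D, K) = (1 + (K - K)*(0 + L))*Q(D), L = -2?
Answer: -21096269/5144940 ≈ -4.1004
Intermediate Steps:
u(D, K) = -5 (u(D, K) = (1 + (K - K)*(0 - 2))*(-5) = (1 + 0*(-2))*(-5) = (1 + 0)*(-5) = 1*(-5) = -5)
u(-72, -39)/(-3636) - 5804/(21076 - 1*19661) = -5/(-3636) - 5804/(21076 - 1*19661) = -5*(-1/3636) - 5804/(21076 - 19661) = 5/3636 - 5804/1415 = -21096269/5144940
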